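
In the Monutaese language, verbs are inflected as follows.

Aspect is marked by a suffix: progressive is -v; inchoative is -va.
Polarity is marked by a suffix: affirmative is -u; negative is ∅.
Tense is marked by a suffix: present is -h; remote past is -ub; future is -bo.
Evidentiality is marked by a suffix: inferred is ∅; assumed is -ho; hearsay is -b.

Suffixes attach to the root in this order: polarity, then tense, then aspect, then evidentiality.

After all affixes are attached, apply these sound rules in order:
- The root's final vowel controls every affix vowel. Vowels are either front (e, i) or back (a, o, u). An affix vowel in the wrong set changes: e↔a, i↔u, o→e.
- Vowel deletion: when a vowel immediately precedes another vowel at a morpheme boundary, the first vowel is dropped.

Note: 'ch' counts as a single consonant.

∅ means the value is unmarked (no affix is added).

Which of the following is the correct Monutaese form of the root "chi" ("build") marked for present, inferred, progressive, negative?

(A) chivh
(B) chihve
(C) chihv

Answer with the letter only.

C

polarity = negative: zero marking, form stays chi.
Attach tense present -h → chih.
Attach aspect progressive -v → chihv.
evidentiality = inferred: zero marking, form stays chihv.
Vowel harmony: no change.
Vowel deletion: no change.
So the correct form is chihv, option (C).
(B) chihve is wrong: it uses inchoative instead of progressive for aspect.
(A) chivh is wrong: it has the affixes in the wrong order.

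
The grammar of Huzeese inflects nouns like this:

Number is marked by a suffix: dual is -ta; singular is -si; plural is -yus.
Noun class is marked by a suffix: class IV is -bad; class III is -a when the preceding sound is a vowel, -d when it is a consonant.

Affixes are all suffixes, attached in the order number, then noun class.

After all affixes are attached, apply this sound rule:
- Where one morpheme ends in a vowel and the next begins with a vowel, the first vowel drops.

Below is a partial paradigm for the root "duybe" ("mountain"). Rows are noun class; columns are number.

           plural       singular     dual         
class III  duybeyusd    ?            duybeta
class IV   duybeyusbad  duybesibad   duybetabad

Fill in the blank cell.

duybesa

Attach number singular -si → duybesi.
Attach noun class class III -a (after vowel 'i') → duybesia.
Apply vowel deletion: duybesia → duybesa.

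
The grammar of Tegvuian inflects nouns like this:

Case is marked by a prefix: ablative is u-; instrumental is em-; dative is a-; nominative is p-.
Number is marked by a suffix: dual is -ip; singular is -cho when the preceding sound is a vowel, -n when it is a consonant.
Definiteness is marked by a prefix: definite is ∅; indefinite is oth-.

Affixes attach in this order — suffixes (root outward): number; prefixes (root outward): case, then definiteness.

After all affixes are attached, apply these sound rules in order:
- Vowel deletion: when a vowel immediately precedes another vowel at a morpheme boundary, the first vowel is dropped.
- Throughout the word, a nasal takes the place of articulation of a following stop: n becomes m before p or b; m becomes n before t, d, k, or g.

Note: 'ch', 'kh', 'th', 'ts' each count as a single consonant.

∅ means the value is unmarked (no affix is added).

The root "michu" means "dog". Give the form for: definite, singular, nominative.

Attach number singular -cho (after vowel 'u') → michucho.
Attach case nominative p- → pmichucho.
definiteness = definite: zero marking, form stays pmichucho.
Vowel deletion: no change.
Nasal assimilation: no change.

pmichucho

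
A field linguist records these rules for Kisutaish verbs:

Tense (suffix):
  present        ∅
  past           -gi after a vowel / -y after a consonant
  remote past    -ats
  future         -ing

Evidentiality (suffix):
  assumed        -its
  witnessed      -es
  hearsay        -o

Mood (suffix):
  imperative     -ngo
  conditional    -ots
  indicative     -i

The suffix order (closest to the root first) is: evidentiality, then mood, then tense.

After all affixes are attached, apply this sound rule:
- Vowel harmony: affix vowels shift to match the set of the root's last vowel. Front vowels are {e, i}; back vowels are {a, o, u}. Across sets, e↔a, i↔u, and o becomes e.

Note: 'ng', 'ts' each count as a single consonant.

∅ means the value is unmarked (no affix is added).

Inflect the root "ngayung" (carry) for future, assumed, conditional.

Attach evidentiality assumed -its → ngayungits.
Attach mood conditional -ots → ngayungitsots.
Attach tense future -ing → ngayungitsotsing.
Apply vowel harmony: ngayungitsotsing → ngayungutsotsung.

ngayungutsotsung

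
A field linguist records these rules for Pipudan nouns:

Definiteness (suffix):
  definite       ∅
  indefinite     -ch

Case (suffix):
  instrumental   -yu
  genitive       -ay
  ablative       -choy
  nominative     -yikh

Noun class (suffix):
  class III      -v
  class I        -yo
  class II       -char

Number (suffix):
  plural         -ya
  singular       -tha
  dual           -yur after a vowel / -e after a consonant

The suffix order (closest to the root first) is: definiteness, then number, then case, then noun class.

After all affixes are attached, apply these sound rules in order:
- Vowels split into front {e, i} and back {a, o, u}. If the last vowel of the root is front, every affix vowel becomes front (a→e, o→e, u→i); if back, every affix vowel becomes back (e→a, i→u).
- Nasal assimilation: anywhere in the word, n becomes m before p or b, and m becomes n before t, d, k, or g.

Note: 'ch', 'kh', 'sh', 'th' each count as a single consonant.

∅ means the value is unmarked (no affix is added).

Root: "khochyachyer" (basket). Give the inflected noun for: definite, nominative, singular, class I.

definiteness = definite: zero marking, form stays khochyachyer.
Attach number singular -tha → khochyachyertha.
Attach case nominative -yikh → khochyachyerthayikh.
Attach noun class class I -yo → khochyachyerthayikhyo.
Apply vowel harmony: khochyachyerthayikhyo → khochyachyertheyikhye.
Nasal assimilation: no change.

khochyachyertheyikhye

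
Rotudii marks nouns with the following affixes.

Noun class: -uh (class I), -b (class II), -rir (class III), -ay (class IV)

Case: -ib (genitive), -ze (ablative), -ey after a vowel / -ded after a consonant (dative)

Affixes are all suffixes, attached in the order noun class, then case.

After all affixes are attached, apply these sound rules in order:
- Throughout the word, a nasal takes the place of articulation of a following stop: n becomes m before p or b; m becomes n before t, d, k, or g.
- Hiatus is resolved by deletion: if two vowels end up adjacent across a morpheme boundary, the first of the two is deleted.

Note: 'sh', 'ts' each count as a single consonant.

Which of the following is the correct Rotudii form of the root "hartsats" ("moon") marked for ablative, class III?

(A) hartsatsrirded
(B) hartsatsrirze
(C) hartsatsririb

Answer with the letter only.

Attach noun class class III -rir → hartsatsrir.
Attach case ablative -ze → hartsatsrirze.
Nasal assimilation: no change.
Vowel deletion: no change.
So the correct form is hartsatsrirze, option (B).
(A) hartsatsrirded is wrong: it uses dative instead of ablative for case.
(C) hartsatsririb is wrong: it uses genitive instead of ablative for case.

B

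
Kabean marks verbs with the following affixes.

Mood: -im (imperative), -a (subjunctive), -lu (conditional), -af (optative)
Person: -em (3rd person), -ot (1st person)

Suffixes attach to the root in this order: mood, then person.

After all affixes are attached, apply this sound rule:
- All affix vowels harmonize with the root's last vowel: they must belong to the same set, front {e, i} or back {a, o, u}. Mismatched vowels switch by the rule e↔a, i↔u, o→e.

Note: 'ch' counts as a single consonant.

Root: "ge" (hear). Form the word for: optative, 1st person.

geefet

Attach mood optative -af → geaf.
Attach person 1st person -ot → geafot.
Apply vowel harmony: geafot → geefet.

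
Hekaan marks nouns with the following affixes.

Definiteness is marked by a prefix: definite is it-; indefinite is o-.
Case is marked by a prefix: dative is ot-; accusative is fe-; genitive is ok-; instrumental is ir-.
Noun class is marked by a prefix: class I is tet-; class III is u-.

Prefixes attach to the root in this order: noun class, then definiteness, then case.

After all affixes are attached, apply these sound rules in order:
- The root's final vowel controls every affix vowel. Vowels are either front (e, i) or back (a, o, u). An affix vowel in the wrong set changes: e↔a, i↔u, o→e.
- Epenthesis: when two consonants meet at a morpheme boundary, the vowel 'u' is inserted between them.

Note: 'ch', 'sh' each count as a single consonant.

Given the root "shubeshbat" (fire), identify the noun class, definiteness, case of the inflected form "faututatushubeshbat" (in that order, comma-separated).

Segment: fe-it-tet-shubeshbat.
noun class: tet- → class I.
definiteness: it- → definite.
case: fe- → accusative.

class I, definite, accusative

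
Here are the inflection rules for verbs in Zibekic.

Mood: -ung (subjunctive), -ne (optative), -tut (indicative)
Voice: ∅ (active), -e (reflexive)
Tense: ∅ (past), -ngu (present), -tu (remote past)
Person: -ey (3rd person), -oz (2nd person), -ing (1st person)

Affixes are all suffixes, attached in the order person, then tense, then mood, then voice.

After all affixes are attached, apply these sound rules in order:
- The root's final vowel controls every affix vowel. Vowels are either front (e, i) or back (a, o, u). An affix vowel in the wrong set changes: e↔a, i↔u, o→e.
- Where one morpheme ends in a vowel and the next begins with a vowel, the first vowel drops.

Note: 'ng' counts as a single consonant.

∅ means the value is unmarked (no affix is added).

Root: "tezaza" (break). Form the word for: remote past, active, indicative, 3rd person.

Attach person 3rd person -ey → tezazaey.
Attach tense remote past -tu → tezazaeytu.
Attach mood indicative -tut → tezazaeytutut.
voice = active: zero marking, form stays tezazaeytutut.
Apply vowel harmony: tezazaeytutut → tezazaaytutut.
Apply vowel deletion: tezazaaytutut → tezazaytutut.

tezazaytutut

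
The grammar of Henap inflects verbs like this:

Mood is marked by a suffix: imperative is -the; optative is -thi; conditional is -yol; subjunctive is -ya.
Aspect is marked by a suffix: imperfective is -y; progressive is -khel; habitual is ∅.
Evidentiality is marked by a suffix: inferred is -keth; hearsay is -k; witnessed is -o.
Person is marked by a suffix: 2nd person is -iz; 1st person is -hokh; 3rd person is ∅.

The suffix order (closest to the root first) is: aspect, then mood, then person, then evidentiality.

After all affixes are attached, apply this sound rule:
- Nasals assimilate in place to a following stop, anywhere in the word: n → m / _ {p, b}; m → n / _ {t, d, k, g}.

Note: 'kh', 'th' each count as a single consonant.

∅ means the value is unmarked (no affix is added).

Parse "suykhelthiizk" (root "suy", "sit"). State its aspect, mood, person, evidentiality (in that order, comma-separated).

Segment: suy-khel-thi-iz-k.
aspect: -khel → progressive.
mood: -thi → optative.
person: -iz → 2nd person.
evidentiality: -k → hearsay.

progressive, optative, 2nd person, hearsay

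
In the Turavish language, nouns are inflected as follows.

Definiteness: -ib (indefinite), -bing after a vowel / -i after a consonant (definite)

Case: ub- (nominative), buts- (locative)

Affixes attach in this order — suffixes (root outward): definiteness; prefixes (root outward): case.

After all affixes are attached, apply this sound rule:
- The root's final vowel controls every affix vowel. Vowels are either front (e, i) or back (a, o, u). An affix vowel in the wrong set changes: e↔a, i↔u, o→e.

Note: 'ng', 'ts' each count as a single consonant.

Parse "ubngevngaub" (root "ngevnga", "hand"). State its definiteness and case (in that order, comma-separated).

indefinite, nominative

Segment: ub-ngevnga-ib.
definiteness: -ib → indefinite.
case: ub- → nominative.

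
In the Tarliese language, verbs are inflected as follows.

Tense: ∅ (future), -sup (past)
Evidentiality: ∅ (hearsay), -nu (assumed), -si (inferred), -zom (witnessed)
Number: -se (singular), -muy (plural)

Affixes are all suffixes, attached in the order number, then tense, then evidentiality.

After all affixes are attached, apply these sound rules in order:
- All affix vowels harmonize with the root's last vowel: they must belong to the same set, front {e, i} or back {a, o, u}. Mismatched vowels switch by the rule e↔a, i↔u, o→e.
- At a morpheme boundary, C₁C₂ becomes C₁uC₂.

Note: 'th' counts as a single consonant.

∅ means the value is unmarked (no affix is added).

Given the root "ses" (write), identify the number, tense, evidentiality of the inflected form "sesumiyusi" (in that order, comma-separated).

Segment: ses-muy-si.
number: -muy → plural.
tense: ∅ → future.
evidentiality: -si → inferred.

plural, future, inferred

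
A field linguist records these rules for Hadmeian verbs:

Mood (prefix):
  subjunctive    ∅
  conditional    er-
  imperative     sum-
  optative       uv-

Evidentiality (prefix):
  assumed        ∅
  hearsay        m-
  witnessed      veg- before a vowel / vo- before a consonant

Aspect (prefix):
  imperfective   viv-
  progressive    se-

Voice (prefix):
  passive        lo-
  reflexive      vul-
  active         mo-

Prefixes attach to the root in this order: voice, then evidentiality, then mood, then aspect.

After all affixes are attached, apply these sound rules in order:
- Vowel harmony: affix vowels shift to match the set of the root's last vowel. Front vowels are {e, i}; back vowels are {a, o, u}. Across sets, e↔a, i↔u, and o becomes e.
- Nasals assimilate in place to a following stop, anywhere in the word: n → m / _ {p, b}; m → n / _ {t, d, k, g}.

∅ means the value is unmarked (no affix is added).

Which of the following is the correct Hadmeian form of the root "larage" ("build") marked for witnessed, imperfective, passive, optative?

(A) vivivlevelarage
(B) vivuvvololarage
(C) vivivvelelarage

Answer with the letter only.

C

Attach voice passive lo- → lolarage.
Attach evidentiality witnessed vo- (before consonant 'l') → vololarage.
Attach mood optative uv- → uvvololarage.
Attach aspect imperfective viv- → vivuvvololarage.
Apply vowel harmony: vivuvvololarage → vivivvelelarage.
Nasal assimilation: no change.
So the correct form is vivivvelelarage, option (C).
(A) vivivlevelarage is wrong: it has the affixes in the wrong order.
(B) vivuvvololarage is wrong: it fails to apply the sound rule(s).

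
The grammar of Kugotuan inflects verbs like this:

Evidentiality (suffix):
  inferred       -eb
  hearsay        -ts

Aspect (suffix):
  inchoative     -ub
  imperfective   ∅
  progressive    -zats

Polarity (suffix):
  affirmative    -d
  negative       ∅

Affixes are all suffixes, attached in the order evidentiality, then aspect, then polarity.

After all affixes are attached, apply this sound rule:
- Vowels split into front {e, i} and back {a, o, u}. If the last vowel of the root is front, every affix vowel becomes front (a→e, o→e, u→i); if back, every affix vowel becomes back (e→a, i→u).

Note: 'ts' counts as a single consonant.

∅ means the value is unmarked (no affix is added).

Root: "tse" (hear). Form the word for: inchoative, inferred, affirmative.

Attach evidentiality inferred -eb → tseeb.
Attach aspect inchoative -ub → tseebub.
Attach polarity affirmative -d → tseebubd.
Apply vowel harmony: tseebubd → tseebibd.

tseebibd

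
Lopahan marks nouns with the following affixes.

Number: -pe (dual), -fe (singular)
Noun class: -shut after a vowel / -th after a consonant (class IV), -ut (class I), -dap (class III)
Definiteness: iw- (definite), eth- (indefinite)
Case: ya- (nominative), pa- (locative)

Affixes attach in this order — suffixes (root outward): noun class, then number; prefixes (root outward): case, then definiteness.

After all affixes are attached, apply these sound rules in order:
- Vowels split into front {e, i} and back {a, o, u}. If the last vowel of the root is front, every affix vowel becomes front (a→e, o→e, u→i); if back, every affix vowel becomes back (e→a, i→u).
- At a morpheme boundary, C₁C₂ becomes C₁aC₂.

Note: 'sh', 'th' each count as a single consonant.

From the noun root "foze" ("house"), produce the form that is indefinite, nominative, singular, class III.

ethayefozedepafe

Attach case nominative ya- → yafoze.
Attach definiteness indefinite eth- → ethyafoze.
Attach noun class class III -dap → ethyafozedap.
Attach number singular -fe → ethyafozedapfe.
Apply vowel harmony: ethyafozedapfe → ethyefozedepfe.
Apply epenthesis: ethyefozedepfe → ethayefozedepafe.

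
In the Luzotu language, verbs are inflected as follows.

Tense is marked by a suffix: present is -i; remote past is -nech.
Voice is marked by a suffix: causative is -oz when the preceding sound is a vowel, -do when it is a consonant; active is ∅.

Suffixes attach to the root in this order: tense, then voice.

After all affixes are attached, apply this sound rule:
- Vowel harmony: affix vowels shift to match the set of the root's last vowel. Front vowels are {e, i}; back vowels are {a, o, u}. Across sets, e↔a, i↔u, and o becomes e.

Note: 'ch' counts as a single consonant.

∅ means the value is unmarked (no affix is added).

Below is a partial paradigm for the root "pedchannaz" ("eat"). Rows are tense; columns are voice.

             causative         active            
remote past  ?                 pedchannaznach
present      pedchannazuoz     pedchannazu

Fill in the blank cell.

pedchannaznachdo

Attach tense remote past -nech → pedchannaznech.
Attach voice causative -do (after consonant 'ch') → pedchannaznechdo.
Apply vowel harmony: pedchannaznechdo → pedchannaznachdo.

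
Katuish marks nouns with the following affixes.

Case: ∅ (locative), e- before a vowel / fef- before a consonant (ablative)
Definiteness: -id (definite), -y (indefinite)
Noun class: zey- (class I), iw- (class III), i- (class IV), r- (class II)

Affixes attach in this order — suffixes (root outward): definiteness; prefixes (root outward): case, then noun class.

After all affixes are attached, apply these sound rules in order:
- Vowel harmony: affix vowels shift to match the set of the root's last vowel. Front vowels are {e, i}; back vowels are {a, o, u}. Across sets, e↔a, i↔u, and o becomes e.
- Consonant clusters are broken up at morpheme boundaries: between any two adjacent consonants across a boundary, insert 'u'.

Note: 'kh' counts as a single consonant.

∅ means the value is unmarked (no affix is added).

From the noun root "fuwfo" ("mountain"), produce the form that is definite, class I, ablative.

zayufafufuwfoud

Attach definiteness definite -id → fuwfoid.
Attach case ablative fef- (before consonant 'f') → feffuwfoid.
Attach noun class class I zey- → zeyfeffuwfoid.
Apply vowel harmony: zeyfeffuwfoid → zayfaffuwfoud.
Apply epenthesis: zayfaffuwfoud → zayufafufuwfoud.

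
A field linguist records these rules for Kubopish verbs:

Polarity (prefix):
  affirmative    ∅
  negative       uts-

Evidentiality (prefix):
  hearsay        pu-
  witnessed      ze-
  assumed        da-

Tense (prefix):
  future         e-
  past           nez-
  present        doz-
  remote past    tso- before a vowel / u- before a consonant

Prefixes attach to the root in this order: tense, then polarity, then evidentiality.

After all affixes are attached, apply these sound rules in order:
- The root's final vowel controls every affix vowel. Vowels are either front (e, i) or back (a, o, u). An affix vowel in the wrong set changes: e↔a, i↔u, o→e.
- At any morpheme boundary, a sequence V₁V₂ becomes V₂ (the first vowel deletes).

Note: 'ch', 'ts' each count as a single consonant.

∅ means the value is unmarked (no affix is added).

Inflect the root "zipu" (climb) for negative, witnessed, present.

Attach tense present doz- → dozzipu.
Attach polarity negative uts- → utsdozzipu.
Attach evidentiality witnessed ze- → zeutsdozzipu.
Apply vowel harmony: zeutsdozzipu → zautsdozzipu.
Apply vowel deletion: zautsdozzipu → zutsdozzipu.

zutsdozzipu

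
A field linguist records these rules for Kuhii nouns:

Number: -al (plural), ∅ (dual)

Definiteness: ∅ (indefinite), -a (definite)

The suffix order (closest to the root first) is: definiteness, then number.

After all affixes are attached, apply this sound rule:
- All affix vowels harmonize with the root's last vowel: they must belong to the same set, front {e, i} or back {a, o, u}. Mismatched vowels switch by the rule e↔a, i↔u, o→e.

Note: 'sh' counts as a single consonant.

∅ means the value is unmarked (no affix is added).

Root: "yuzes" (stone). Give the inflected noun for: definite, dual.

yuzese

Attach definiteness definite -a → yuzesa.
number = dual: zero marking, form stays yuzesa.
Apply vowel harmony: yuzesa → yuzese.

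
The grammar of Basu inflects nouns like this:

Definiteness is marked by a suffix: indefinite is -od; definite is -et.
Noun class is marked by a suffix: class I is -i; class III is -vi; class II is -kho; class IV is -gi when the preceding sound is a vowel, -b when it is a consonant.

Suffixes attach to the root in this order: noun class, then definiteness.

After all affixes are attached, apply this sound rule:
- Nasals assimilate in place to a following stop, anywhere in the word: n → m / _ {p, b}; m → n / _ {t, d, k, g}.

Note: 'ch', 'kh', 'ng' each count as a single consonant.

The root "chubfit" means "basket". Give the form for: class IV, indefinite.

Attach noun class class IV -b (after consonant 't') → chubfitb.
Attach definiteness indefinite -od → chubfitbod.
Nasal assimilation: no change.

chubfitbod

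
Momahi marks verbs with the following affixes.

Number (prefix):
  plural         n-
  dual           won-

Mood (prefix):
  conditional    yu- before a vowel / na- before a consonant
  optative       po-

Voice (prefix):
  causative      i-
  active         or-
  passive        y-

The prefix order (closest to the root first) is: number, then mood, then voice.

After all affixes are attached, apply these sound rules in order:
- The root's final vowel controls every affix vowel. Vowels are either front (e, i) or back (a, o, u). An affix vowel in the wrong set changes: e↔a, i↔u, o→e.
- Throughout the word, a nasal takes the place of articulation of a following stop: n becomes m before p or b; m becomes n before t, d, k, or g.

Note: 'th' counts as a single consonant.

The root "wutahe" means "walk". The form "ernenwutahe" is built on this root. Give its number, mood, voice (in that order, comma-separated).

plural, conditional, active

Segment: or-na-n-wutahe.
number: n- → plural.
mood: yu/na- → conditional.
voice: or- → active.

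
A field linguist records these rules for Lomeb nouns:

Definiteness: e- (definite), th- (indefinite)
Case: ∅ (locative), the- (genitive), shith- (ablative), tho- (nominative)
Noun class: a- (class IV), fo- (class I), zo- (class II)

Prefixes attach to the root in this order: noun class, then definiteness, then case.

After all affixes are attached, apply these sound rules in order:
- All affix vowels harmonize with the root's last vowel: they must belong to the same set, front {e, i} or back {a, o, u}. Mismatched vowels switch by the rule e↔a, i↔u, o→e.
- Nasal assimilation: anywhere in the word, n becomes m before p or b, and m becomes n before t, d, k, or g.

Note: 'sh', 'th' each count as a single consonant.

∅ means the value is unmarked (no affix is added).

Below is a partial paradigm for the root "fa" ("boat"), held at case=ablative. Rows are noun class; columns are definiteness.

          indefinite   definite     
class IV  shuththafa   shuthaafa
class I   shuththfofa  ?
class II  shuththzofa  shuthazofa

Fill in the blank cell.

Attach noun class class I fo- → fofa.
Attach definiteness definite e- → efofa.
Attach case ablative shith- → shithefofa.
Apply vowel harmony: shithefofa → shuthafofa.
Nasal assimilation: no change.

shuthafofa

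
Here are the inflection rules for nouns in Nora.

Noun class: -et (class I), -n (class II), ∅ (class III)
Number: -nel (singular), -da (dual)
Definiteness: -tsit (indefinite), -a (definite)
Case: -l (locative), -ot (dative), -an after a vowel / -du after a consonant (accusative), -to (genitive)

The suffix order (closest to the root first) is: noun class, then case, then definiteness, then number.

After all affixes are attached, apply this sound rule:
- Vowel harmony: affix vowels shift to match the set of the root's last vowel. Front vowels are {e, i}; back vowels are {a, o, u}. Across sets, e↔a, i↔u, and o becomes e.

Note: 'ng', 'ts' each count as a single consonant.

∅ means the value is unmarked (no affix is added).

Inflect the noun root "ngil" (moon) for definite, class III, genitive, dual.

ngilteede

noun class = class III: zero marking, form stays ngil.
Attach case genitive -to → ngilto.
Attach definiteness definite -a → ngiltoa.
Attach number dual -da → ngiltoada.
Apply vowel harmony: ngiltoada → ngilteede.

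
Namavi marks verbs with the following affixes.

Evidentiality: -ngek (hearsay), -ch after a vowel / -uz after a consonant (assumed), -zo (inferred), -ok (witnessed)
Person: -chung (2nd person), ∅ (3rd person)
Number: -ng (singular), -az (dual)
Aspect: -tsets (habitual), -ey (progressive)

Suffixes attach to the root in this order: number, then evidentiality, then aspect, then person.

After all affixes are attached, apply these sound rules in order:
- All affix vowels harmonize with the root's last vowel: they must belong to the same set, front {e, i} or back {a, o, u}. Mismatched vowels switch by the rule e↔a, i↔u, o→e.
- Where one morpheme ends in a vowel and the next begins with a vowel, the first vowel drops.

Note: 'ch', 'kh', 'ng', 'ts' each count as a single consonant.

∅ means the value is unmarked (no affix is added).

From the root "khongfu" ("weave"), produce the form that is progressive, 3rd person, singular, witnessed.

Attach number singular -ng → khongfung.
Attach evidentiality witnessed -ok → khongfungok.
Attach aspect progressive -ey → khongfungokey.
person = 3rd person: zero marking, form stays khongfungokey.
Apply vowel harmony: khongfungokey → khongfungokay.
Vowel deletion: no change.

khongfungokay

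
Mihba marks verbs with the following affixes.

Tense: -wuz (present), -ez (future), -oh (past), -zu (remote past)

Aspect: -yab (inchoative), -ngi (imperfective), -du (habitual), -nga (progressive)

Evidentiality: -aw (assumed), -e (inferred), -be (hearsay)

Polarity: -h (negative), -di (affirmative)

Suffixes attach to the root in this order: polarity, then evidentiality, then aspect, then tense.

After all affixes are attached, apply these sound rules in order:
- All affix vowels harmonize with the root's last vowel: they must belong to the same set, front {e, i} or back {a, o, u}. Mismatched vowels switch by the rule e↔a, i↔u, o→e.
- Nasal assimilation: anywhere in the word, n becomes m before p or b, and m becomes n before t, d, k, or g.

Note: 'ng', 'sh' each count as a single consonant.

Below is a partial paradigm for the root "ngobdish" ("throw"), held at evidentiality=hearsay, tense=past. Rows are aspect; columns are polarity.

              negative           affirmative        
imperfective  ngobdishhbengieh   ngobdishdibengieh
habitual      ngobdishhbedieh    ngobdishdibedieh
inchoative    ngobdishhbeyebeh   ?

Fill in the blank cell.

Attach polarity affirmative -di → ngobdishdi.
Attach evidentiality hearsay -be → ngobdishdibe.
Attach aspect inchoative -yab → ngobdishdibeyab.
Attach tense past -oh → ngobdishdibeyaboh.
Apply vowel harmony: ngobdishdibeyaboh → ngobdishdibeyebeh.
Nasal assimilation: no change.

ngobdishdibeyebeh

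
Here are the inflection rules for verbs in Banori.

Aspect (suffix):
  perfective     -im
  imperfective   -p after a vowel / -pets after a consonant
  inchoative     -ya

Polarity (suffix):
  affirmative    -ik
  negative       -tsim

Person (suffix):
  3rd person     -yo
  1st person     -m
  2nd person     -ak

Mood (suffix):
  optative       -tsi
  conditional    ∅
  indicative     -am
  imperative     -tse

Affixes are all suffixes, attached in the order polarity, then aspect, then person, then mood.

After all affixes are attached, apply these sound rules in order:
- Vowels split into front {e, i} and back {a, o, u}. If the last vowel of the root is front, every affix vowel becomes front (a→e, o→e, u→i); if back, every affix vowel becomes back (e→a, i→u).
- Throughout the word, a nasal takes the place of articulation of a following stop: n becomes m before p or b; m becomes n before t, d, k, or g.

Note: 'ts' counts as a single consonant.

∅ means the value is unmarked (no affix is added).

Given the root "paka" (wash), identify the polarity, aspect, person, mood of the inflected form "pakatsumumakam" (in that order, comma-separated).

negative, perfective, 2nd person, indicative

Segment: paka-tsim-im-ak-am.
polarity: -tsim → negative.
aspect: -im → perfective.
person: -ak → 2nd person.
mood: -am → indicative.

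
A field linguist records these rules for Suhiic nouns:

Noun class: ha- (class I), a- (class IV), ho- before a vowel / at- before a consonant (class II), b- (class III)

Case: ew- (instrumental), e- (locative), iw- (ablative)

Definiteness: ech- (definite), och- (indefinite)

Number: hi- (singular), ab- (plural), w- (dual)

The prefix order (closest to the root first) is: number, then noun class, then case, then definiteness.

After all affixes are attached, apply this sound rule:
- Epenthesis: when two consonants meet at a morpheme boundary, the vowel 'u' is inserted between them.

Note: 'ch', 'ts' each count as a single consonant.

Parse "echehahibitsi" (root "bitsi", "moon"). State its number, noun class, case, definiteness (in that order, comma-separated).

singular, class I, locative, definite

Segment: ech-e-ha-hi-bitsi.
number: hi- → singular.
noun class: ha- → class I.
case: e- → locative.
definiteness: ech- → definite.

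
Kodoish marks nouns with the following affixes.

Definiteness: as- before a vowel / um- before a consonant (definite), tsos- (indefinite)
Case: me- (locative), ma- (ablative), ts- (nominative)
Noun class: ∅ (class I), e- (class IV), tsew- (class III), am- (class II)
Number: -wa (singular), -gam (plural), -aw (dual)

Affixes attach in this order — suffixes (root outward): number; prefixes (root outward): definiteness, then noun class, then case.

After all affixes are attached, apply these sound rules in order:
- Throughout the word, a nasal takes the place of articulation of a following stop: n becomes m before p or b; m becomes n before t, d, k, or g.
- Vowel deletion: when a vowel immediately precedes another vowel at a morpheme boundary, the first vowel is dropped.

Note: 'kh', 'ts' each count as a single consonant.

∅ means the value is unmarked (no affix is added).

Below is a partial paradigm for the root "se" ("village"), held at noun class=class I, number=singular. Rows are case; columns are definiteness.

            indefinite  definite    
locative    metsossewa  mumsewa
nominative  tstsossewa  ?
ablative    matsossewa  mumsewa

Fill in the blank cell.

Attach definiteness definite um- (before consonant 's') → umse.
noun class = class I: zero marking, form stays umse.
Attach case nominative ts- → tsumse.
Attach number singular -wa → tsumsewa.
Nasal assimilation: no change.
Vowel deletion: no change.

tsumsewa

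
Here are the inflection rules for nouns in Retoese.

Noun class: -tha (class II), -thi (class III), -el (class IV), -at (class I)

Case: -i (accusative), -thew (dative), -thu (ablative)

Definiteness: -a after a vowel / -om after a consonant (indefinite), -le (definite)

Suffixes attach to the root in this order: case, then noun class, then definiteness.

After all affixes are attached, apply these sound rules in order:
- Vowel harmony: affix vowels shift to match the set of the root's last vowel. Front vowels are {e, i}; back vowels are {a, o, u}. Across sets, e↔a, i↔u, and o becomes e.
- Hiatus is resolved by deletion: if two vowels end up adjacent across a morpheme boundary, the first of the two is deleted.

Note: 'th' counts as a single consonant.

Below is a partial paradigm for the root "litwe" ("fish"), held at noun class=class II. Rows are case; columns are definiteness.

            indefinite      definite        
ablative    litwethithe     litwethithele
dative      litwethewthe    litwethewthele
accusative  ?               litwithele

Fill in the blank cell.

Attach case accusative -i → litwei.
Attach noun class class II -tha → litweitha.
Attach definiteness indefinite -a (after vowel 'a') → litweithaa.
Apply vowel harmony: litweithaa → litweithee.
Apply vowel deletion: litweithee → litwithe.

litwithe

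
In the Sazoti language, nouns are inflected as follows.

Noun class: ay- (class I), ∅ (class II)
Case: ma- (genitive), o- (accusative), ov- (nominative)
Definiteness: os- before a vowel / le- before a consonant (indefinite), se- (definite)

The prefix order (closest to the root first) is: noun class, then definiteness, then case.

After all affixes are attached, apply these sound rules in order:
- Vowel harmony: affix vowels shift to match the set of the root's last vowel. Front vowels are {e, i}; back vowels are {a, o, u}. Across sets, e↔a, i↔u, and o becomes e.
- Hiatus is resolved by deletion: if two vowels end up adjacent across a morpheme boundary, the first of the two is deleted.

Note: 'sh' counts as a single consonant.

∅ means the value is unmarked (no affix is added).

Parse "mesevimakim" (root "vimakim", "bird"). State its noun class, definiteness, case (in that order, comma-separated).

Segment: ma-se-vimakim.
noun class: ∅ → class II.
definiteness: se- → definite.
case: ma- → genitive.

class II, definite, genitive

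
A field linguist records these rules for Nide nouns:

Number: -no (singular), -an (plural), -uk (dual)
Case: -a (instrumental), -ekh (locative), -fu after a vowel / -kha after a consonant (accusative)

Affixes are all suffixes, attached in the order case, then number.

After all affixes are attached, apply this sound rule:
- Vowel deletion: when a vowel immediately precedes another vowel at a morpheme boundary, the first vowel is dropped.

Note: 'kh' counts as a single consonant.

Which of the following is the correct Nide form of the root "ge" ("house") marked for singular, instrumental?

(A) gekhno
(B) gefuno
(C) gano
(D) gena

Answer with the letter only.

Attach case instrumental -a → gea.
Attach number singular -no → geano.
Apply vowel deletion: geano → gano.
So the correct form is gano, option (C).
(B) gefuno is wrong: it uses accusative instead of instrumental for case.
(D) gena is wrong: it has the affixes in the wrong order.
(A) gekhno is wrong: it uses locative instead of instrumental for case.

C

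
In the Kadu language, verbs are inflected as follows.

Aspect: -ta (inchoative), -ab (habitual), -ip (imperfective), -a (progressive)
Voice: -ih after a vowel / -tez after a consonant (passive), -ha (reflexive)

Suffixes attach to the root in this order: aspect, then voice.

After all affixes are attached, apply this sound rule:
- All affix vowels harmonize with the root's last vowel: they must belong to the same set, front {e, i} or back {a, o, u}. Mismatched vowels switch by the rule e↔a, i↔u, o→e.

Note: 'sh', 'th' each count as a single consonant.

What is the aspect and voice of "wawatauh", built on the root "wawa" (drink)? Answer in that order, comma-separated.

Segment: wawa-ta-ih.
aspect: -ta → inchoative.
voice: -ih/tez → passive.

inchoative, passive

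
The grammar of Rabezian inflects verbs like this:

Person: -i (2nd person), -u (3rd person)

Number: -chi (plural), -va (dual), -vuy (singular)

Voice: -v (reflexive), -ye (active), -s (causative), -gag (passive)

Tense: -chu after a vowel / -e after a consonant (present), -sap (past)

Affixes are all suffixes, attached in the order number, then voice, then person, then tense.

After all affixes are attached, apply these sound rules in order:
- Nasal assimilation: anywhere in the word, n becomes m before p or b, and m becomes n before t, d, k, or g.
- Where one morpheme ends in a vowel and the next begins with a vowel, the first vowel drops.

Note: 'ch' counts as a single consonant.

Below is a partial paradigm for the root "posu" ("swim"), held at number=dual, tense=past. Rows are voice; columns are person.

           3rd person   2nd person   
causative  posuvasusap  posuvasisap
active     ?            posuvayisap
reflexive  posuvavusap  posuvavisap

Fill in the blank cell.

Attach number dual -va → posuva.
Attach voice active -ye → posuvaye.
Attach person 3rd person -u → posuvayeu.
Attach tense past -sap → posuvayeusap.
Nasal assimilation: no change.
Apply vowel deletion: posuvayeusap → posuvayusap.

posuvayusap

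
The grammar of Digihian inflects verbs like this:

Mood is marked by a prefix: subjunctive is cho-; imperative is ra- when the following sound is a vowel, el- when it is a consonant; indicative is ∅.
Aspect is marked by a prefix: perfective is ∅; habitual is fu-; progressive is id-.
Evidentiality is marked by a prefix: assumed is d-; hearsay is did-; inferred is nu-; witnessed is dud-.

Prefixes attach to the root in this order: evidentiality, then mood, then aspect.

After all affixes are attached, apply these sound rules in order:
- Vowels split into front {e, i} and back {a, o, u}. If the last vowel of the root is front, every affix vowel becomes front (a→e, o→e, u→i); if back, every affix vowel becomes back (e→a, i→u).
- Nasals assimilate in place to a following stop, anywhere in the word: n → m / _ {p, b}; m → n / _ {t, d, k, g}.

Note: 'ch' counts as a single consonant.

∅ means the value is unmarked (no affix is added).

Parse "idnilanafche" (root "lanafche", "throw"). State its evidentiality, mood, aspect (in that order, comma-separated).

inferred, indicative, progressive

Segment: id-nu-lanafche.
evidentiality: nu- → inferred.
mood: ∅ → indicative.
aspect: id- → progressive.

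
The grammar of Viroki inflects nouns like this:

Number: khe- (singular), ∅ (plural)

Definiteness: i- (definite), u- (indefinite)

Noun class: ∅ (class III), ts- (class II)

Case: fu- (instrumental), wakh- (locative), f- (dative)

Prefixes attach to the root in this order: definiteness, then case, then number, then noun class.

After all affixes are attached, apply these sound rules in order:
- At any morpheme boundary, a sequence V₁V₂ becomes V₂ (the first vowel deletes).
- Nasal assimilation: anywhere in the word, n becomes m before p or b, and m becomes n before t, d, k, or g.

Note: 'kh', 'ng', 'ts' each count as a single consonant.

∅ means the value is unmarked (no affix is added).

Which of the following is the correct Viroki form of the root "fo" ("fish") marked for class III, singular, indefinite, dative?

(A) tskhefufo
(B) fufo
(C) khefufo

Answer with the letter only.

C

Attach definiteness indefinite u- → ufo.
Attach case dative f- → fufo.
Attach number singular khe- → khefufo.
noun class = class III: zero marking, form stays khefufo.
Vowel deletion: no change.
Nasal assimilation: no change.
So the correct form is khefufo, option (C).
(B) fufo is wrong: it uses plural instead of singular for number.
(A) tskhefufo is wrong: it uses class II instead of class III for noun class.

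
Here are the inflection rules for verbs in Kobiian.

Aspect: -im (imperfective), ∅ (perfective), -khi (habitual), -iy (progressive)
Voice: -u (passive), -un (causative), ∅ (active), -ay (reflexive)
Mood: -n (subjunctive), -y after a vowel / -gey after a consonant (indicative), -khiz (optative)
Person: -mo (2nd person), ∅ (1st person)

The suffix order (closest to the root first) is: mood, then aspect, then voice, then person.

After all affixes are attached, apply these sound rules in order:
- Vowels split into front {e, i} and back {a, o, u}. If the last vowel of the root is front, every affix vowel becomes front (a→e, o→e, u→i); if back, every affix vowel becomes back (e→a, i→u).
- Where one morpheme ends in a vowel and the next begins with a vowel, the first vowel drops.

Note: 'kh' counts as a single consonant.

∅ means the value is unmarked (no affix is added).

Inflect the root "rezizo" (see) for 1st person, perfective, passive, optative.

rezizokhuzu

Attach mood optative -khiz → rezizokhiz.
aspect = perfective: zero marking, form stays rezizokhiz.
Attach voice passive -u → rezizokhizu.
person = 1st person: zero marking, form stays rezizokhizu.
Apply vowel harmony: rezizokhizu → rezizokhuzu.
Vowel deletion: no change.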